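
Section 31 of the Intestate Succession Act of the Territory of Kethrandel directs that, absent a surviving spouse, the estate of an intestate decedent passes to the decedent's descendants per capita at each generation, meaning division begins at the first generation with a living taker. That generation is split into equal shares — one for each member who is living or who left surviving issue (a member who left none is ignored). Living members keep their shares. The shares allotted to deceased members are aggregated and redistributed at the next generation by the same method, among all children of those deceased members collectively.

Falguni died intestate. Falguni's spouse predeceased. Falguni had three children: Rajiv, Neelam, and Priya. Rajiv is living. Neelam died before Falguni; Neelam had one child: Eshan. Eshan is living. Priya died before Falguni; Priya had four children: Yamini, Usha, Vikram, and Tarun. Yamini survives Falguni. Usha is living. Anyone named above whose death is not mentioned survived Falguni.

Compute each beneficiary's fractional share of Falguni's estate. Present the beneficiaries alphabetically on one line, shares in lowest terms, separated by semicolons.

There is no surviving spouse, so the entire estate passes to Falguni's descendants per capita at each generation.
At generation 1 (Rajiv, Neelam, Priya) there are 3 shares of (1)/3 = 1/3 each.
Living: Rajiv — each takes 1/3.
Deceased: Neelam and Priya. Their combined 2/3 is pooled and carried to generation 2.
At generation 2 (Eshan, Yamini, Usha, Vikram, Tarun) there are 5 shares of (2/3)/5 = 2/15 each.
Living: Eshan, Yamini, Usha, Vikram, and Tarun — each takes 2/15.

Eshan 2/15; Rajiv 1/3; Tarun 2/15; Usha 2/15; Vikram 2/15; Yamini 2/15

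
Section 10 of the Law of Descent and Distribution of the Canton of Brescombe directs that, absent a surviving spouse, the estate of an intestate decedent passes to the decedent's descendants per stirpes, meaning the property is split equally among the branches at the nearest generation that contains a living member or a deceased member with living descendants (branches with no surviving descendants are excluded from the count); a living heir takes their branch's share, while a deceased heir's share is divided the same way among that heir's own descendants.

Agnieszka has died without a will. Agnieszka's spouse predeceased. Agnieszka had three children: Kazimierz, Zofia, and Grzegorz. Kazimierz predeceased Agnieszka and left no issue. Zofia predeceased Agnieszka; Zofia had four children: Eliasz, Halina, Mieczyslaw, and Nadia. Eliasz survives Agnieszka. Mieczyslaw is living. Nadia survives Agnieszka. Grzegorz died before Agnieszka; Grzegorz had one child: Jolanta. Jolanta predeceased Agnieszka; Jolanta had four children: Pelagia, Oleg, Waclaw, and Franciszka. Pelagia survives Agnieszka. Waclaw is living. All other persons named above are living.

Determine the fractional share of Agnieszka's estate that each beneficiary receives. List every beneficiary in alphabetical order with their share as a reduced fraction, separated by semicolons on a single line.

There is no surviving spouse, so the entire estate passes to Agnieszka's descendants per stirpes.
Kazimierz left no surviving issue, so that branch lapses and is disregarded.
The estate is divided into 2 equal shares of 1/2 among Zofia, Grzegorz.
Zofia predeceased; the 1/2 allotted to Zofia's branch passes to Zofia's issue by representation.
The 1/2 is divided into 4 equal shares of 1/8 among Eliasz, Halina, Mieczyslaw, Nadia.
Eliasz is living and takes 1/8.
Halina is living and takes 1/8.
Mieczyslaw is living and takes 1/8.
Nadia is living and takes 1/8.
Grzegorz predeceased; the 1/2 allotted to Grzegorz's branch passes to Grzegorz's issue by representation.
Jolanta's line is the sole branch at this level, so the full 1/2 passes to Jolanta's issue by representation.
The 1/2 is divided into 4 equal shares of 1/8 among Pelagia, Oleg, Waclaw, Franciszka.
Pelagia is living and takes 1/8.
Oleg is living and takes 1/8.
Waclaw is living and takes 1/8.
Franciszka is living and takes 1/8.

Eliasz 1/8; Franciszka 1/8; Halina 1/8; Mieczyslaw 1/8; Nadia 1/8; Oleg 1/8; Pelagia 1/8; Waclaw 1/8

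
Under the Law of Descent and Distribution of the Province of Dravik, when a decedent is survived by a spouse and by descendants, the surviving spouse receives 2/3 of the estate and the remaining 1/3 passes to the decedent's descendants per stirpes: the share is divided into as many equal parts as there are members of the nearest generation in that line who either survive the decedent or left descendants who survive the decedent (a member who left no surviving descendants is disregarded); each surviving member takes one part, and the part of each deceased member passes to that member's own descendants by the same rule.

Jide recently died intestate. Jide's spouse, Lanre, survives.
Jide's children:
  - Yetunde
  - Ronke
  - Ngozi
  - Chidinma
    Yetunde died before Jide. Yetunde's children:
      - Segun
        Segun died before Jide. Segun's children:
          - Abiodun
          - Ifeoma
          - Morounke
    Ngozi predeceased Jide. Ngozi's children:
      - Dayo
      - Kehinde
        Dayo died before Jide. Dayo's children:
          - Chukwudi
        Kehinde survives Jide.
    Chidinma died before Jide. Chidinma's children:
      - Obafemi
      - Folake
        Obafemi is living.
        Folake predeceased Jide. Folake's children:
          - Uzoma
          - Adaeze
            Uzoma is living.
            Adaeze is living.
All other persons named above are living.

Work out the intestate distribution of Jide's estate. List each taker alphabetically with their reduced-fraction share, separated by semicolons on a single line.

Lanre, as surviving spouse, takes 2/3.
The remaining 1/3 passes to Jide's descendants per stirpes.
The 1/3 is divided into 4 equal shares of 1/12 among Yetunde, Ronke, Ngozi, Chidinma.
Yetunde predeceased; the 1/12 allotted to Yetunde's branch passes to Yetunde's issue by representation.
Segun's line is the sole branch at this level, so the full 1/12 passes to Segun's issue by representation.
The 1/12 is divided into 3 equal shares of 1/36 among Abiodun, Ifeoma, Morounke.
Abiodun is living and takes 1/36.
Ifeoma is living and takes 1/36.
Morounke is living and takes 1/36.
Ronke is living and takes 1/12.
Ngozi predeceased; the 1/12 allotted to Ngozi's branch passes to Ngozi's issue by representation.
The 1/12 is divided into 2 equal shares of 1/24 among Dayo, Kehinde.
Dayo predeceased; the 1/24 allotted to Dayo's branch passes to Dayo's issue by representation.
Chukwudi is the sole taker at this level and receives the full 1/24.
Kehinde is living and takes 1/24.
Chidinma predeceased; the 1/12 allotted to Chidinma's branch passes to Chidinma's issue by representation.
The 1/12 is divided into 2 equal shares of 1/24 among Obafemi, Folake.
Obafemi is living and takes 1/24.
Folake predeceased; the 1/24 allotted to Folake's branch passes to Folake's issue by representation.
The 1/24 is divided into 2 equal shares of 1/48 among Uzoma, Adaeze.
Uzoma is living and takes 1/48.
Adaeze is living and takes 1/48.

Abiodun 1/36; Adaeze 1/48; Chukwudi 1/24; Ifeoma 1/36; Kehinde 1/24; Lanre 2/3; Morounke 1/36; Obafemi 1/24; Ronke 1/12; Uzoma 1/48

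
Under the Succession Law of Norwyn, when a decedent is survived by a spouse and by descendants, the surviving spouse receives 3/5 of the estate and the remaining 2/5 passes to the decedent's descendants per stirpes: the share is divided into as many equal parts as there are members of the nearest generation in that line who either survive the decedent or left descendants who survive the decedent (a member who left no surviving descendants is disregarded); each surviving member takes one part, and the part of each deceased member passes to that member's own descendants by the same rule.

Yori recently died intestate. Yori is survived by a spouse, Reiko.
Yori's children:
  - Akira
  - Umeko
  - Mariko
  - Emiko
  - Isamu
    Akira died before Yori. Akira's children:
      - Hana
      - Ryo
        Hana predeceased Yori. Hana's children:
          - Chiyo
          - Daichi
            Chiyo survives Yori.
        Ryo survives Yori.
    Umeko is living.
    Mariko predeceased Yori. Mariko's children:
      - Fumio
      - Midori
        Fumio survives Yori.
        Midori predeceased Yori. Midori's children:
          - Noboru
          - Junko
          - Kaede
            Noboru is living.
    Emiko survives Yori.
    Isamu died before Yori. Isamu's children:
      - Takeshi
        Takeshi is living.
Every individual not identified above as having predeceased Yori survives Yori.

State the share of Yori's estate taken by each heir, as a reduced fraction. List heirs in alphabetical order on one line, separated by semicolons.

Reiko, as surviving spouse, takes 3/5.
The remaining 2/5 passes to Yori's descendants per stirpes.
The 2/5 is divided into 5 equal shares of 2/25 among Akira, Umeko, Mariko, Emiko, Isamu.
Akira predeceased; the 2/25 allotted to Akira's branch passes to Akira's issue by representation.
The 2/25 is divided into 2 equal shares of 1/25 among Hana, Ryo.
Hana predeceased; the 1/25 allotted to Hana's branch passes to Hana's issue by representation.
The 1/25 is divided into 2 equal shares of 1/50 among Chiyo, Daichi.
Chiyo is living and takes 1/50.
Daichi is living and takes 1/50.
Ryo is living and takes 1/25.
Umeko is living and takes 2/25.
Mariko predeceased; the 2/25 allotted to Mariko's branch passes to Mariko's issue by representation.
The 2/25 is divided into 2 equal shares of 1/25 among Fumio, Midori.
Fumio is living and takes 1/25.
Midori predeceased; the 1/25 allotted to Midori's branch passes to Midori's issue by representation.
The 1/25 is divided into 3 equal shares of 1/75 among Noboru, Junko, Kaede.
Noboru is living and takes 1/75.
Junko is living and takes 1/75.
Kaede is living and takes 1/75.
Emiko is living and takes 2/25.
Isamu predeceased; the 2/25 allotted to Isamu's branch passes to Isamu's issue by representation.
Takeshi is the sole taker at this level and receives the full 2/25.

Chiyo 1/50; Daichi 1/50; Emiko 2/25; Fumio 1/25; Junko 1/75; Kaede 1/75; Noboru 1/75; Reiko 3/5; Ryo 1/25; Takeshi 2/25; Umeko 2/25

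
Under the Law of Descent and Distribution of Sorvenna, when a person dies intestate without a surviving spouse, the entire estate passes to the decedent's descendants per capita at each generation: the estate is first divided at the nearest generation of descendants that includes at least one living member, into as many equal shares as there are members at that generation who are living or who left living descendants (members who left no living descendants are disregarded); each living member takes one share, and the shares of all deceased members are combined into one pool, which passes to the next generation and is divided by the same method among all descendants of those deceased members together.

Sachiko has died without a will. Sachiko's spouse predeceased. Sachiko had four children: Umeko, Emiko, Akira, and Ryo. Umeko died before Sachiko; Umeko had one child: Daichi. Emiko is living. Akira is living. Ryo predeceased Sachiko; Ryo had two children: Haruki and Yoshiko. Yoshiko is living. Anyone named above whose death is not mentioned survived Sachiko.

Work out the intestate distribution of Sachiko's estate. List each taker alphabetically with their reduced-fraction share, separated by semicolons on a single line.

Akira 1/4; Daichi 1/6; Emiko 1/4; Haruki 1/6; Yoshiko 1/6

There is no surviving spouse, so the entire estate passes to Sachiko's descendants per capita at each generation.
At generation 1 (Umeko, Emiko, Akira, Ryo) there are 4 shares of (1)/4 = 1/4 each.
Living: Emiko and Akira — each takes 1/4.
Deceased: Umeko and Ryo. Their combined 1/2 is pooled and carried to generation 2.
At generation 2 (Daichi, Haruki, Yoshiko) there are 3 shares of (1/2)/3 = 1/6 each.
Living: Daichi, Haruki, and Yoshiko — each takes 1/6.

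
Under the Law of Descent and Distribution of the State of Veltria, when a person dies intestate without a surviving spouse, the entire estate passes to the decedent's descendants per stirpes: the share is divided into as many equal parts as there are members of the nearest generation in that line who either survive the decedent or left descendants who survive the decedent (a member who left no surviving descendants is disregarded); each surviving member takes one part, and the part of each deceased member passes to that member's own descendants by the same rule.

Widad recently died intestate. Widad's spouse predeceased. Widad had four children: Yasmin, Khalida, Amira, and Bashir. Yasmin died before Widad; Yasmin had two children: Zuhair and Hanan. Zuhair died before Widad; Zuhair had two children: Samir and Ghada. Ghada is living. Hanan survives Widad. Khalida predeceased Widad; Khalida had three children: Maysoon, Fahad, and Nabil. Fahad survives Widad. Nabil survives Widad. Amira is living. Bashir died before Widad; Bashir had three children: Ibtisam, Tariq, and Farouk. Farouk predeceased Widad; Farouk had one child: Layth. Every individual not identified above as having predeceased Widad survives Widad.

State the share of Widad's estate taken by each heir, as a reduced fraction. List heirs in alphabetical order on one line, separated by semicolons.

There is no surviving spouse, so the entire estate passes to Widad's descendants per stirpes.
The estate is divided into 4 equal shares of 1/4 among Yasmin, Khalida, Amira, Bashir.
Yasmin predeceased; the 1/4 allotted to Yasmin's branch passes to Yasmin's issue by representation.
The 1/4 is divided into 2 equal shares of 1/8 among Zuhair, Hanan.
Zuhair predeceased; the 1/8 allotted to Zuhair's branch passes to Zuhair's issue by representation.
The 1/8 is divided into 2 equal shares of 1/16 among Samir, Ghada.
Samir is living and takes 1/16.
Ghada is living and takes 1/16.
Hanan is living and takes 1/8.
Khalida predeceased; the 1/4 allotted to Khalida's branch passes to Khalida's issue by representation.
The 1/4 is divided into 3 equal shares of 1/12 among Maysoon, Fahad, Nabil.
Maysoon is living and takes 1/12.
Fahad is living and takes 1/12.
Nabil is living and takes 1/12.
Amira is living and takes 1/4.
Bashir predeceased; the 1/4 allotted to Bashir's branch passes to Bashir's issue by representation.
The 1/4 is divided into 3 equal shares of 1/12 among Ibtisam, Tariq, Farouk.
Ibtisam is living and takes 1/12.
Tariq is living and takes 1/12.
Farouk predeceased; the 1/12 allotted to Farouk's branch passes to Farouk's issue by representation.
Layth is the sole taker at this level and receives the full 1/12.

Amira 1/4; Fahad 1/12; Ghada 1/16; Hanan 1/8; Ibtisam 1/12; Layth 1/12; Maysoon 1/12; Nabil 1/12; Samir 1/16; Tariq 1/12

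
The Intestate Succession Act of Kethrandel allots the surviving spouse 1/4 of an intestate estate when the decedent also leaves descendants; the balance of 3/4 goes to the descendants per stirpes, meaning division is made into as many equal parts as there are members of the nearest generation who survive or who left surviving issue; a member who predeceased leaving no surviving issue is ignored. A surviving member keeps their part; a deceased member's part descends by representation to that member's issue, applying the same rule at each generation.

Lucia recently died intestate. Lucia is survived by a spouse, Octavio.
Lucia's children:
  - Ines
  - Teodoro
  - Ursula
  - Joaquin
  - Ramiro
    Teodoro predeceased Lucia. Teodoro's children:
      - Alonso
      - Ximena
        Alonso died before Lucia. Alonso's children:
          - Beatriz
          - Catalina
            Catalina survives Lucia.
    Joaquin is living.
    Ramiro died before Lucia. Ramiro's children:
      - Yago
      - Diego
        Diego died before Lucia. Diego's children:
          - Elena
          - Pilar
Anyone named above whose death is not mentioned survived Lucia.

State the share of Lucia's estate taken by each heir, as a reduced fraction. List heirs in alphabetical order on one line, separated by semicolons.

Beatriz 3/80; Catalina 3/80; Elena 3/80; Ines 3/20; Joaquin 3/20; Octavio 1/4; Pilar 3/80; Ursula 3/20; Ximena 3/40; Yago 3/40

Octavio, as surviving spouse, takes 1/4.
The remaining 3/4 passes to Lucia's descendants per stirpes.
The 3/4 is divided into 5 equal shares of 3/20 among Ines, Teodoro, Ursula, Joaquin, Ramiro.
Ines is living and takes 3/20.
Teodoro predeceased; the 3/20 allotted to Teodoro's branch passes to Teodoro's issue by representation.
The 3/20 is divided into 2 equal shares of 3/40 among Alonso, Ximena.
Alonso predeceased; the 3/40 allotted to Alonso's branch passes to Alonso's issue by representation.
The 3/40 is divided into 2 equal shares of 3/80 among Beatriz, Catalina.
Beatriz is living and takes 3/80.
Catalina is living and takes 3/80.
Ximena is living and takes 3/40.
Ursula is living and takes 3/20.
Joaquin is living and takes 3/20.
Ramiro predeceased; the 3/20 allotted to Ramiro's branch passes to Ramiro's issue by representation.
The 3/20 is divided into 2 equal shares of 3/40 among Yago, Diego.
Yago is living and takes 3/40.
Diego predeceased; the 3/40 allotted to Diego's branch passes to Diego's issue by representation.
The 3/40 is divided into 2 equal shares of 3/80 among Elena, Pilar.
Elena is living and takes 3/80.
Pilar is living and takes 3/80.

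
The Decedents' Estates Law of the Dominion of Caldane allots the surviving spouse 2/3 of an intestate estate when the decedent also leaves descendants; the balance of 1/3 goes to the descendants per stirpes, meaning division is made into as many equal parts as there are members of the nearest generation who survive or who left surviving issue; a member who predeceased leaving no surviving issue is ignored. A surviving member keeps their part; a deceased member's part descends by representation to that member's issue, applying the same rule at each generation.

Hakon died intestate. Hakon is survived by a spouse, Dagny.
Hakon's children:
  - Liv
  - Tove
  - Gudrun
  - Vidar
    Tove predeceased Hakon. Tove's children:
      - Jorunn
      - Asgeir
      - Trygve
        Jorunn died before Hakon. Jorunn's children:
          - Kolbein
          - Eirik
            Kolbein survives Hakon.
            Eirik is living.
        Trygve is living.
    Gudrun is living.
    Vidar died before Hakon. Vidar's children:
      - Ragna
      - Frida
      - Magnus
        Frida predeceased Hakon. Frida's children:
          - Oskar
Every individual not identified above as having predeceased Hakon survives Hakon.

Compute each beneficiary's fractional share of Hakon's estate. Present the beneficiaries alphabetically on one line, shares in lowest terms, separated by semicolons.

Dagny, as surviving spouse, takes 2/3.
The remaining 1/3 passes to Hakon's descendants per stirpes.
The 1/3 is divided into 4 equal shares of 1/12 among Liv, Tove, Gudrun, Vidar.
Liv is living and takes 1/12.
Tove predeceased; the 1/12 allotted to Tove's branch passes to Tove's issue by representation.
The 1/12 is divided into 3 equal shares of 1/36 among Jorunn, Asgeir, Trygve.
Jorunn predeceased; the 1/36 allotted to Jorunn's branch passes to Jorunn's issue by representation.
The 1/36 is divided into 2 equal shares of 1/72 among Kolbein, Eirik.
Kolbein is living and takes 1/72.
Eirik is living and takes 1/72.
Asgeir is living and takes 1/36.
Trygve is living and takes 1/36.
Gudrun is living and takes 1/12.
Vidar predeceased; the 1/12 allotted to Vidar's branch passes to Vidar's issue by representation.
The 1/12 is divided into 3 equal shares of 1/36 among Ragna, Frida, Magnus.
Ragna is living and takes 1/36.
Frida predeceased; the 1/36 allotted to Frida's branch passes to Frida's issue by representation.
Oskar is the sole taker at this level and receives the full 1/36.
Magnus is living and takes 1/36.

Asgeir 1/36; Dagny 2/3; Eirik 1/72; Gudrun 1/12; Kolbein 1/72; Liv 1/12; Magnus 1/36; Oskar 1/36; Ragna 1/36; Trygve 1/36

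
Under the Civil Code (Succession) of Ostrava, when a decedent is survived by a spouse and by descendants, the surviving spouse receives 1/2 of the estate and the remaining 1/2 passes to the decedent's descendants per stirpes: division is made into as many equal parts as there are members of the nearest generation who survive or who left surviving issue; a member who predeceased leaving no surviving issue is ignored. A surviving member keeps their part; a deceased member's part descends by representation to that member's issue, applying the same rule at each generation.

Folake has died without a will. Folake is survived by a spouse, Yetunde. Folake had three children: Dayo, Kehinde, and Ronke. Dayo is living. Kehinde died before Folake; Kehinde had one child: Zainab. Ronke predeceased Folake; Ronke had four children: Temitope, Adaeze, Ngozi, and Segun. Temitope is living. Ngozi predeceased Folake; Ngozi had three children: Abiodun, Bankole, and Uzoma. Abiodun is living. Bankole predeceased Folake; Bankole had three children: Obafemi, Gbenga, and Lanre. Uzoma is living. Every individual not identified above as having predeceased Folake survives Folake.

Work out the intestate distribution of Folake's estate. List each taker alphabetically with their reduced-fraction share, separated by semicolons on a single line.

Abiodun 1/72; Adaeze 1/24; Dayo 1/6; Gbenga 1/216; Lanre 1/216; Obafemi 1/216; Segun 1/24; Temitope 1/24; Uzoma 1/72; Yetunde 1/2; Zainab 1/6

Yetunde, as surviving spouse, takes 1/2.
The remaining 1/2 passes to Folake's descendants per stirpes.
The 1/2 is divided into 3 equal shares of 1/6 among Dayo, Kehinde, Ronke.
Dayo is living and takes 1/6.
Kehinde predeceased; the 1/6 allotted to Kehinde's branch passes to Kehinde's issue by representation.
Zainab is the sole taker at this level and receives the full 1/6.
Ronke predeceased; the 1/6 allotted to Ronke's branch passes to Ronke's issue by representation.
The 1/6 is divided into 4 equal shares of 1/24 among Temitope, Adaeze, Ngozi, Segun.
Temitope is living and takes 1/24.
Adaeze is living and takes 1/24.
Ngozi predeceased; the 1/24 allotted to Ngozi's branch passes to Ngozi's issue by representation.
The 1/24 is divided into 3 equal shares of 1/72 among Abiodun, Bankole, Uzoma.
Abiodun is living and takes 1/72.
Bankole predeceased; the 1/72 allotted to Bankole's branch passes to Bankole's issue by representation.
The 1/72 is divided into 3 equal shares of 1/216 among Obafemi, Gbenga, Lanre.
Obafemi is living and takes 1/216.
Gbenga is living and takes 1/216.
Lanre is living and takes 1/216.
Uzoma is living and takes 1/72.
Segun is living and takes 1/24.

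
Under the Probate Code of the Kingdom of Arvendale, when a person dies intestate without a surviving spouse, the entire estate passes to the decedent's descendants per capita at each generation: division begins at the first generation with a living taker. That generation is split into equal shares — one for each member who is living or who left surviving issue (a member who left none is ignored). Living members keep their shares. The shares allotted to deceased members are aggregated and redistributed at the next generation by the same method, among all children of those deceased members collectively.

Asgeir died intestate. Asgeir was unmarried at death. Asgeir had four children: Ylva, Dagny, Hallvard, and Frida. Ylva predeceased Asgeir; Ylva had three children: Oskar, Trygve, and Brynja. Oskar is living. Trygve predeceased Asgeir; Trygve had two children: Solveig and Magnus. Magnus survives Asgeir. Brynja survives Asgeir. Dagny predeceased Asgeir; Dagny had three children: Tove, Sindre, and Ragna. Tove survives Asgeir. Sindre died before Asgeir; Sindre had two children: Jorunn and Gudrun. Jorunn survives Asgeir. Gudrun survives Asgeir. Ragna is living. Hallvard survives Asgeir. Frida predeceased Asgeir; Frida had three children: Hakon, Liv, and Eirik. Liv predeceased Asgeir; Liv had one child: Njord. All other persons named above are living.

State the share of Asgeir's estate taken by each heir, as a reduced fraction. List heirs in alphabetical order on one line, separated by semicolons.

There is no surviving spouse, so the entire estate passes to Asgeir's descendants per capita at each generation.
At generation 1 (Ylva, Dagny, Hallvard, Frida) there are 4 shares of (1)/4 = 1/4 each.
Living: Hallvard — each takes 1/4.
Deceased: Ylva, Dagny, and Frida. Their combined 3/4 is pooled and carried to generation 2.
At generation 2 (Oskar, Trygve, Brynja, Tove, Sindre, Ragna, Hakon, Liv, Eirik) there are 9 shares of (3/4)/9 = 1/12 each.
Living: Oskar, Brynja, Tove, Ragna, Hakon, and Eirik — each takes 1/12.
Deceased: Trygve, Sindre, and Liv. Their combined 1/4 is pooled and carried to generation 3.
At generation 3 (Solveig, Magnus, Jorunn, Gudrun, Njord) there are 5 shares of (1/4)/5 = 1/20 each.
Living: Solveig, Magnus, Jorunn, Gudrun, and Njord — each takes 1/20.

Brynja 1/12; Eirik 1/12; Gudrun 1/20; Hakon 1/12; Hallvard 1/4; Jorunn 1/20; Magnus 1/20; Njord 1/20; Oskar 1/12; Ragna 1/12; Solveig 1/20; Tove 1/12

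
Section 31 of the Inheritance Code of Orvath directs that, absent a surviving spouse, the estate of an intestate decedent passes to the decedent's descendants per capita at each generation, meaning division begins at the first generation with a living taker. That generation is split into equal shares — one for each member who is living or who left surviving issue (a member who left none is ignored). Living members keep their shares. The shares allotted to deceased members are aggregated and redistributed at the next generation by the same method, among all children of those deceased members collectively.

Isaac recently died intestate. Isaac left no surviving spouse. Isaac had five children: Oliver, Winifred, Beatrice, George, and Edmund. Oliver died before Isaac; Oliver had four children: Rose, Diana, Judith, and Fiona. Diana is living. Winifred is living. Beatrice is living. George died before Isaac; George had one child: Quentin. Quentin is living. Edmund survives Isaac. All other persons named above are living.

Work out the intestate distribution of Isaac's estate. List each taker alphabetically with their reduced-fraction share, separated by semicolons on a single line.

Beatrice 1/5; Diana 2/25; Edmund 1/5; Fiona 2/25; Judith 2/25; Quentin 2/25; Rose 2/25; Winifred 1/5

There is no surviving spouse, so the entire estate passes to Isaac's descendants per capita at each generation.
At generation 1 (Oliver, Winifred, Beatrice, George, Edmund) there are 5 shares of (1)/5 = 1/5 each.
Living: Winifred, Beatrice, and Edmund — each takes 1/5.
Deceased: Oliver and George. Their combined 2/5 is pooled and carried to generation 2.
At generation 2 (Rose, Diana, Judith, Fiona, Quentin) there are 5 shares of (2/5)/5 = 2/25 each.
Living: Rose, Diana, Judith, Fiona, and Quentin — each takes 2/25.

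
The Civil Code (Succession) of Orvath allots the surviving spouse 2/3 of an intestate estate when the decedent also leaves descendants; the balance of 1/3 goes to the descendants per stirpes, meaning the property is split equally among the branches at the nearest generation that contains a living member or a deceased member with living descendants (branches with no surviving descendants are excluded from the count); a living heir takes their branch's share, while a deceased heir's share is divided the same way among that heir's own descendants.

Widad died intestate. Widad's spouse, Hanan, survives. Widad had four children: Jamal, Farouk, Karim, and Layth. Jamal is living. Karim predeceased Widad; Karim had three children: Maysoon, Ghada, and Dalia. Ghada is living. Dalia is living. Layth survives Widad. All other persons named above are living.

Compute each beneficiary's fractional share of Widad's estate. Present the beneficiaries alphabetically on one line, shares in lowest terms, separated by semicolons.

Dalia 1/36; Farouk 1/12; Ghada 1/36; Hanan 2/3; Jamal 1/12; Layth 1/12; Maysoon 1/36

Hanan, as surviving spouse, takes 2/3.
The remaining 1/3 passes to Widad's descendants per stirpes.
The 1/3 is divided into 4 equal shares of 1/12 among Jamal, Farouk, Karim, Layth.
Jamal is living and takes 1/12.
Farouk is living and takes 1/12.
Karim predeceased; the 1/12 allotted to Karim's branch passes to Karim's issue by representation.
The 1/12 is divided into 3 equal shares of 1/36 among Maysoon, Ghada, Dalia.
Maysoon is living and takes 1/36.
Ghada is living and takes 1/36.
Dalia is living and takes 1/36.
Layth is living and takes 1/12.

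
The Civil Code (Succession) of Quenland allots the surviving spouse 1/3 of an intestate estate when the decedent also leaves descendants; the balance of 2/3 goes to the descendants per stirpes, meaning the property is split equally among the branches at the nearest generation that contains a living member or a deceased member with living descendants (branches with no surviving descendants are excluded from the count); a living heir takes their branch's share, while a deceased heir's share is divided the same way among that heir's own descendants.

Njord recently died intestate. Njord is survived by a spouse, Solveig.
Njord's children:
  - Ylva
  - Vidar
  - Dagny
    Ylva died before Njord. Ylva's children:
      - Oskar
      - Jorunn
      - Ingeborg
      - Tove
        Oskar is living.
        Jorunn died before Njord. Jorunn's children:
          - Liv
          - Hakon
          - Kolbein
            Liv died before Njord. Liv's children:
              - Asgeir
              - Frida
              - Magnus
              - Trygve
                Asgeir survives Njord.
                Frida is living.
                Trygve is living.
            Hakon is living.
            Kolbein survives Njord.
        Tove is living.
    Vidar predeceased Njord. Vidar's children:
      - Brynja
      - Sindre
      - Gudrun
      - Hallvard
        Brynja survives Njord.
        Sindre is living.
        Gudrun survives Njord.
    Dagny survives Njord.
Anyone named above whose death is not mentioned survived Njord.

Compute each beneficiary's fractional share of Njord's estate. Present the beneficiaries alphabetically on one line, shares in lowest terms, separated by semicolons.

Asgeir 1/216; Brynja 1/18; Dagny 2/9; Frida 1/216; Gudrun 1/18; Hakon 1/54; Hallvard 1/18; Ingeborg 1/18; Kolbein 1/54; Magnus 1/216; Oskar 1/18; Sindre 1/18; Solveig 1/3; Tove 1/18; Trygve 1/216

Solveig, as surviving spouse, takes 1/3.
The remaining 2/3 passes to Njord's descendants per stirpes.
The 2/3 is divided into 3 equal shares of 2/9 among Ylva, Vidar, Dagny.
Ylva predeceased; the 2/9 allotted to Ylva's branch passes to Ylva's issue by representation.
The 2/9 is divided into 4 equal shares of 1/18 among Oskar, Jorunn, Ingeborg, Tove.
Oskar is living and takes 1/18.
Jorunn predeceased; the 1/18 allotted to Jorunn's branch passes to Jorunn's issue by representation.
The 1/18 is divided into 3 equal shares of 1/54 among Liv, Hakon, Kolbein.
Liv predeceased; the 1/54 allotted to Liv's branch passes to Liv's issue by representation.
The 1/54 is divided into 4 equal shares of 1/216 among Asgeir, Frida, Magnus, Trygve.
Asgeir is living and takes 1/216.
Frida is living and takes 1/216.
Magnus is living and takes 1/216.
Trygve is living and takes 1/216.
Hakon is living and takes 1/54.
Kolbein is living and takes 1/54.
Ingeborg is living and takes 1/18.
Tove is living and takes 1/18.
Vidar predeceased; the 2/9 allotted to Vidar's branch passes to Vidar's issue by representation.
The 2/9 is divided into 4 equal shares of 1/18 among Brynja, Sindre, Gudrun, Hallvard.
Brynja is living and takes 1/18.
Sindre is living and takes 1/18.
Gudrun is living and takes 1/18.
Hallvard is living and takes 1/18.
Dagny is living and takes 2/9.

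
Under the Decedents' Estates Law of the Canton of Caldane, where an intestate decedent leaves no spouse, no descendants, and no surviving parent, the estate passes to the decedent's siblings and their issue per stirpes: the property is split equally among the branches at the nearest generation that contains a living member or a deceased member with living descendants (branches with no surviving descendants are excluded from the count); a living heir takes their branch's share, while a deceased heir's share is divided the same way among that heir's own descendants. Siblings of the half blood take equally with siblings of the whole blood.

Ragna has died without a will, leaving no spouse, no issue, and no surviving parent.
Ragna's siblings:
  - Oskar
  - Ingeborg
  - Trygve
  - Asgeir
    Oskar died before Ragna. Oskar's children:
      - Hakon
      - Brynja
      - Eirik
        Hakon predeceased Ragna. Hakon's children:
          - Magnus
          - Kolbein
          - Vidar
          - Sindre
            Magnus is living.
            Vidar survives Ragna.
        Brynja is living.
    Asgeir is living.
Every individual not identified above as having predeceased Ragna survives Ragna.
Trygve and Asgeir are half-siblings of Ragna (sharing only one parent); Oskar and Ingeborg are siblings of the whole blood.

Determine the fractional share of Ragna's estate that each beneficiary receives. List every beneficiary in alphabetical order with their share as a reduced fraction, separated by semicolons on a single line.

Asgeir 1/4; Brynja 1/12; Eirik 1/12; Ingeborg 1/4; Kolbein 1/48; Magnus 1/48; Sindre 1/48; Trygve 1/4; Vidar 1/48

No spouse, descendants, or parent survives, so the estate passes to Ragna's siblings per stirpes.
Half-blood and whole-blood siblings take equally under the stated rule.
The estate is divided into 4 equal shares of 1/4 among Oskar, Ingeborg, Trygve, Asgeir.
Oskar predeceased; the 1/4 allotted to Oskar's branch passes to Oskar's issue by representation.
The 1/4 is divided into 3 equal shares of 1/12 among Hakon, Brynja, Eirik.
Hakon predeceased; the 1/12 allotted to Hakon's branch passes to Hakon's issue by representation.
The 1/12 is divided into 4 equal shares of 1/48 among Magnus, Kolbein, Vidar, Sindre.
Magnus is living and takes 1/48.
Kolbein is living and takes 1/48.
Vidar is living and takes 1/48.
Sindre is living and takes 1/48.
Brynja is living and takes 1/12.
Eirik is living and takes 1/12.
Ingeborg is living and takes 1/4.
Trygve is living and takes 1/4.
Asgeir is living and takes 1/4.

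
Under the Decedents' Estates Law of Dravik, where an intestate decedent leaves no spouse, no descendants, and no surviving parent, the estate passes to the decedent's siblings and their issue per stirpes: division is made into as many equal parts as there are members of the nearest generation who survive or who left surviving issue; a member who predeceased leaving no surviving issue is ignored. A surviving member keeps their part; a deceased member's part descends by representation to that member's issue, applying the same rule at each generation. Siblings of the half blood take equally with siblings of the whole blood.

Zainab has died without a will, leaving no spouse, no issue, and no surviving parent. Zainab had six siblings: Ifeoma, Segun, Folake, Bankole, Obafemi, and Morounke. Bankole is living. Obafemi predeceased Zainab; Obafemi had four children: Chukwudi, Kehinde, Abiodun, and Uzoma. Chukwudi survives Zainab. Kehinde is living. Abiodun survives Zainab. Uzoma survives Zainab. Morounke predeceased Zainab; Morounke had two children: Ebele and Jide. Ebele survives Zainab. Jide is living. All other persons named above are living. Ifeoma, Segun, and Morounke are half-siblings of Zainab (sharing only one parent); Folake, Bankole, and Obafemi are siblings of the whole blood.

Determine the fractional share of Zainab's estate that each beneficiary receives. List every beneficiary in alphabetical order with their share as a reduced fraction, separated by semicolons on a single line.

Abiodun 1/24; Bankole 1/6; Chukwudi 1/24; Ebele 1/12; Folake 1/6; Ifeoma 1/6; Jide 1/12; Kehinde 1/24; Segun 1/6; Uzoma 1/24

No spouse, descendants, or parent survives, so the estate passes to Zainab's siblings per stirpes.
Half-blood and whole-blood siblings take equally under the stated rule.
The estate is divided into 6 equal shares of 1/6 among Ifeoma, Segun, Folake, Bankole, Obafemi, Morounke.
Ifeoma is living and takes 1/6.
Segun is living and takes 1/6.
Folake is living and takes 1/6.
Bankole is living and takes 1/6.
Obafemi predeceased; the 1/6 allotted to Obafemi's branch passes to Obafemi's issue by representation.
The 1/6 is divided into 4 equal shares of 1/24 among Chukwudi, Kehinde, Abiodun, Uzoma.
Chukwudi is living and takes 1/24.
Kehinde is living and takes 1/24.
Abiodun is living and takes 1/24.
Uzoma is living and takes 1/24.
Morounke predeceased; the 1/6 allotted to Morounke's branch passes to Morounke's issue by representation.
The 1/6 is divided into 2 equal shares of 1/12 among Ebele, Jide.
Ebele is living and takes 1/12.
Jide is living and takes 1/12.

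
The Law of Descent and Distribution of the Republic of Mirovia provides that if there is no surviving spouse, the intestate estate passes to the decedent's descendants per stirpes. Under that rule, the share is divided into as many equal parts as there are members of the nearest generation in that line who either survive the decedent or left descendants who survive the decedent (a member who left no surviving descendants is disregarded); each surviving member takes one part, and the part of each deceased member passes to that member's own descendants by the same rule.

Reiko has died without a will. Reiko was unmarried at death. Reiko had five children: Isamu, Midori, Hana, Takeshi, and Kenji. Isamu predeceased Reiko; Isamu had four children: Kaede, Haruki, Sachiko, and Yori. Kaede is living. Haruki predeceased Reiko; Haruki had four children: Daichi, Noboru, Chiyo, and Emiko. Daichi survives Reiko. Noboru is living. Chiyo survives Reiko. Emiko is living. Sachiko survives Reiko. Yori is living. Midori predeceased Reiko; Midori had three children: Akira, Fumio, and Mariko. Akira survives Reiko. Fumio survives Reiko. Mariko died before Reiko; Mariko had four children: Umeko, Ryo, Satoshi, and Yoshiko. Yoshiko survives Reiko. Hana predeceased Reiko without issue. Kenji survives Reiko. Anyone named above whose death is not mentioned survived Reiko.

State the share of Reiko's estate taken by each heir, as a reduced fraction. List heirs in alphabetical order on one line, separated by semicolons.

There is no surviving spouse, so the entire estate passes to Reiko's descendants per stirpes.
Hana left no surviving issue, so that branch lapses and is disregarded.
The estate is divided into 4 equal shares of 1/4 among Isamu, Midori, Takeshi, Kenji.
Isamu predeceased; the 1/4 allotted to Isamu's branch passes to Isamu's issue by representation.
The 1/4 is divided into 4 equal shares of 1/16 among Kaede, Haruki, Sachiko, Yori.
Kaede is living and takes 1/16.
Haruki predeceased; the 1/16 allotted to Haruki's branch passes to Haruki's issue by representation.
The 1/16 is divided into 4 equal shares of 1/64 among Daichi, Noboru, Chiyo, Emiko.
Daichi is living and takes 1/64.
Noboru is living and takes 1/64.
Chiyo is living and takes 1/64.
Emiko is living and takes 1/64.
Sachiko is living and takes 1/16.
Yori is living and takes 1/16.
Midori predeceased; the 1/4 allotted to Midori's branch passes to Midori's issue by representation.
The 1/4 is divided into 3 equal shares of 1/12 among Akira, Fumio, Mariko.
Akira is living and takes 1/12.
Fumio is living and takes 1/12.
Mariko predeceased; the 1/12 allotted to Mariko's branch passes to Mariko's issue by representation.
The 1/12 is divided into 4 equal shares of 1/48 among Umeko, Ryo, Satoshi, Yoshiko.
Umeko is living and takes 1/48.
Ryo is living and takes 1/48.
Satoshi is living and takes 1/48.
Yoshiko is living and takes 1/48.
Takeshi is living and takes 1/4.
Kenji is living and takes 1/4.

Akira 1/12; Chiyo 1/64; Daichi 1/64; Emiko 1/64; Fumio 1/12; Kaede 1/16; Kenji 1/4; Noboru 1/64; Ryo 1/48; Sachiko 1/16; Satoshi 1/48; Takeshi 1/4; Umeko 1/48; Yori 1/16; Yoshiko 1/48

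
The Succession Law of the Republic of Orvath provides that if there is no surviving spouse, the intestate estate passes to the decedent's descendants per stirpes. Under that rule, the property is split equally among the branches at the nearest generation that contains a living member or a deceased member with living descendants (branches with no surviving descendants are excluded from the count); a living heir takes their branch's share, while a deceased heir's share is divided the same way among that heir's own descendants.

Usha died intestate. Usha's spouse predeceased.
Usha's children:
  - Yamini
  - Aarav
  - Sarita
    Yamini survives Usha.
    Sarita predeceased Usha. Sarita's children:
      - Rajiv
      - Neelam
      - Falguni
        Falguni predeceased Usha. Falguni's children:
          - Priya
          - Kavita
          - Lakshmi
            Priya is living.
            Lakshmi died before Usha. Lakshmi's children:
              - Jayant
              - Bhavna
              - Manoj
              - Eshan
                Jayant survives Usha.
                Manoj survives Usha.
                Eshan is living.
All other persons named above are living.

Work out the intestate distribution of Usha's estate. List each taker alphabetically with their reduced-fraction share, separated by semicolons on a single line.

There is no surviving spouse, so the entire estate passes to Usha's descendants per stirpes.
The estate is divided into 3 equal shares of 1/3 among Yamini, Aarav, Sarita.
Yamini is living and takes 1/3.
Aarav is living and takes 1/3.
Sarita predeceased; the 1/3 allotted to Sarita's branch passes to Sarita's issue by representation.
The 1/3 is divided into 3 equal shares of 1/9 among Rajiv, Neelam, Falguni.
Rajiv is living and takes 1/9.
Neelam is living and takes 1/9.
Falguni predeceased; the 1/9 allotted to Falguni's branch passes to Falguni's issue by representation.
The 1/9 is divided into 3 equal shares of 1/27 among Priya, Kavita, Lakshmi.
Priya is living and takes 1/27.
Kavita is living and takes 1/27.
Lakshmi predeceased; the 1/27 allotted to Lakshmi's branch passes to Lakshmi's issue by representation.
The 1/27 is divided into 4 equal shares of 1/108 among Jayant, Bhavna, Manoj, Eshan.
Jayant is living and takes 1/108.
Bhavna is living and takes 1/108.
Manoj is living and takes 1/108.
Eshan is living and takes 1/108.

Aarav 1/3; Bhavna 1/108; Eshan 1/108; Jayant 1/108; Kavita 1/27; Manoj 1/108; Neelam 1/9; Priya 1/27; Rajiv 1/9; Yamini 1/3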